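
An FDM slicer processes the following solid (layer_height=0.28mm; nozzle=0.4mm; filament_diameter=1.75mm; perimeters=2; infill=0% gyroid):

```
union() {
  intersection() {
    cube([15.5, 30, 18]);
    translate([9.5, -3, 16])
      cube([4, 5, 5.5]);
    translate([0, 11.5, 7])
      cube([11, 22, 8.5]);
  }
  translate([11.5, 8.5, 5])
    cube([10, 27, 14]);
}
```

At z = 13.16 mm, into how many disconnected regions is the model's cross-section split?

At z = 13.16 mm: the cube (footprint 15.5×30) is included at this height; the cube at (9.5, -3) does not reach this height (z outside [16, 21.5]); the cube at (0, 11.5) is present — its section is the full 11×22 rectangle; Keeping only the common overlap: at least one operand is absent at this height, so nothing remains; the cube at (11.5, 8.5) (footprint 10×27) is included at this height; Merging all regions: only the 10×27 cube at (11.5, 8.5) is present, so the union is just that shape — 1 connected region. The result has 1 disconnected region.

1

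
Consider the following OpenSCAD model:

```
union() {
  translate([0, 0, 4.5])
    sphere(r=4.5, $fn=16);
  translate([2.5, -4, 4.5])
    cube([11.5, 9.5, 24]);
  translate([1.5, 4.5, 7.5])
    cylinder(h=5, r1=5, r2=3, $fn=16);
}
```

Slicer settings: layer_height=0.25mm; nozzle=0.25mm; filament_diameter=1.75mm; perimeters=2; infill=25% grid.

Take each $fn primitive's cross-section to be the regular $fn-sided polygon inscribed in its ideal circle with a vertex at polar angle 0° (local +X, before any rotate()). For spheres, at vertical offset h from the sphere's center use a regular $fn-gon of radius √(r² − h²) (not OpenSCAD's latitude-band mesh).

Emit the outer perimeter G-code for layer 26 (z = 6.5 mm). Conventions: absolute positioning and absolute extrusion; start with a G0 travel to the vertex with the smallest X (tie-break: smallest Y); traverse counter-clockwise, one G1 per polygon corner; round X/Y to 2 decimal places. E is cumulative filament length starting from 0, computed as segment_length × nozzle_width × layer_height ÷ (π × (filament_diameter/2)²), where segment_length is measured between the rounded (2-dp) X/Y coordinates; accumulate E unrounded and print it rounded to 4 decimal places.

G0 X-4.03 Y0.00 Z6.50
G1 X-3.72 Y-1.54 E0.0408
G1 X-2.85 Y-2.85 E0.0817
G1 X-1.54 Y-3.72 E0.1225
G1 X0.00 Y-4.03 E0.1634
G1 X1.54 Y-3.72 E0.2042
G1 X2.50 Y-3.08 E0.2342
G1 X2.50 Y-4.00 E0.2581
G1 X14.00 Y-4.00 E0.5569
G1 X14.00 Y5.50 E0.8037
G1 X2.50 Y5.50 E1.1026
G1 X2.50 Y3.08 E1.1654
G1 X1.54 Y3.72 E1.1954
G1 X0.00 Y4.03 E1.2362
G1 X-1.54 Y3.72 E1.2771
G1 X-2.85 Y2.85 E1.3179
G1 X-3.72 Y1.54 E1.3588
G1 X-4.03 Y0.00 E1.3996

At z = 6.5 mm: the r=4.5 sphere slices to a regular 16-gon of circumradius 4.031 (√(r²−h²) with h=2 from center); the cube at (2.5, -4) (footprint 11.5×9.5) is included at this height; the cone at (1.5, 4.5) is not intersected at this z (z outside [7.5, 12.5]); Taking the union: the regions partially overlap (shared area 6.39 mm²), so overlapping operands fuse into one piece — 1 connected region. The outline is a single polygon with 17 vertices. Extrusion per mm of travel: 0.25 × 0.25 / (π × 0.875²) = 0.025984. Accumulating E over each segment gives final E = 1.3996.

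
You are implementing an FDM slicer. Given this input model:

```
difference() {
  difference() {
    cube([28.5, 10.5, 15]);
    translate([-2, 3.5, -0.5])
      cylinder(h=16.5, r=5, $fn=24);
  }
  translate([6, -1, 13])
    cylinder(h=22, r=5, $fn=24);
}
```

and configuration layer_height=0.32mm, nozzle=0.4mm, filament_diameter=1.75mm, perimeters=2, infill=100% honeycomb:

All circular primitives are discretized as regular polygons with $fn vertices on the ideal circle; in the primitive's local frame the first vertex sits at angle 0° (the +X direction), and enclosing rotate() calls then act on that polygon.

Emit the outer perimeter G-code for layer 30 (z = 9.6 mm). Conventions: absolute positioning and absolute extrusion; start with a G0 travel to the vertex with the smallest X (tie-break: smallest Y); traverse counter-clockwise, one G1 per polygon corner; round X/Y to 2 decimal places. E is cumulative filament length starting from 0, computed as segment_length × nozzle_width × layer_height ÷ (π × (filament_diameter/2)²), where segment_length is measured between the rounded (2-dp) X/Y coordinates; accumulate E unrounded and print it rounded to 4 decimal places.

G0 X0.00 Y8.04 Z9.60
G1 X0.50 Y7.83 E0.0289
G1 X1.54 Y7.04 E0.0984
G1 X2.33 Y6.00 E0.1679
G1 X2.83 Y4.79 E0.2375
G1 X3.00 Y3.50 E0.3068
G1 X2.83 Y2.21 E0.3760
G1 X2.33 Y1.00 E0.4457
G1 X1.56 Y0.00 E0.5129
G1 X28.50 Y0.00 E1.9465
G1 X28.50 Y10.50 E2.5053
G1 X0.00 Y10.50 E4.0219
G1 X0.00 Y8.04 E4.1528

At z = 9.6 mm: the cube (footprint 28.5×10.5) is included at this height; the cylinder at (-2, 3.5): section is a regular 24-gon, circumradius r=5; After the difference (first − rest): starting from the 28.5×10.5 cube, the r=5 cylinder at (-2, 3.5) partially overlaps it — only the 18.57 mm² overlap (of its 77.65 mm²) is removed, clipping the outline — 1 connected region; the cylinder at (6, -1) is absent (z outside [13, 35]); Subtracting the remaining from the first: none of the subtracted shapes is present at this height, so the result so far is unchanged — 1 connected region. The outline is a single polygon with 12 vertices. Extrusion per mm of travel: 0.4 × 0.32 / (π × 0.875²) = 0.053216. Accumulating E over each segment gives final E = 4.1528.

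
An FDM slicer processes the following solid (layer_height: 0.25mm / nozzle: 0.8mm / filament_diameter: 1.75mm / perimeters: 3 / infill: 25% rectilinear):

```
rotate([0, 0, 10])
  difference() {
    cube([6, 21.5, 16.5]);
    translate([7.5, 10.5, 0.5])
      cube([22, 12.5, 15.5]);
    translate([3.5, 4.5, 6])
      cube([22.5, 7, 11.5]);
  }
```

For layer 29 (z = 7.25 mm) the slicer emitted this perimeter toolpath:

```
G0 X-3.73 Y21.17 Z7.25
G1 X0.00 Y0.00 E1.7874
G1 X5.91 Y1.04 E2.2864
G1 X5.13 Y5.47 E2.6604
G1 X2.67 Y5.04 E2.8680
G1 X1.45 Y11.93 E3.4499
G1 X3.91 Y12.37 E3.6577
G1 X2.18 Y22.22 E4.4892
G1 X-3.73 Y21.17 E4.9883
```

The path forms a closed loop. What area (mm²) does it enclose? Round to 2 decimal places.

111.51 mm²

Apply the shoelace formula to the sequence of (X, Y) vertices; enclosed area = 111.51 mm².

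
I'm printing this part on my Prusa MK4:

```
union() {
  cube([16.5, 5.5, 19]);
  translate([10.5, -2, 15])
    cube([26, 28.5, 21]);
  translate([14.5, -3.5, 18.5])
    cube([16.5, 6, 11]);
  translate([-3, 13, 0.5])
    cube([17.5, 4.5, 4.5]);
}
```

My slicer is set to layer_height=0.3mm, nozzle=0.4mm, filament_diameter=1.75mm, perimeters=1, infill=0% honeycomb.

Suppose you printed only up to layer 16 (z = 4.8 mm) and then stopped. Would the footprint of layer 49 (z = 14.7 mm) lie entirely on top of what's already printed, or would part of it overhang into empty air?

entirely on top

Compare the two slices. At z = 4.8: the cube is present — its section is the full 16.5×5.5 rectangle (area 90.75 mm²); the cube at (10.5, -2) does not reach this height (z outside [15, 36]); the cube at (14.5, -3.5) does not reach this height (z outside [18.5, 29.5]); the cube at (-3, 13) is present — its section is the full 17.5×4.5 rectangle (area 78.75 mm²); Merging all regions: the 2 present regions are separate (no shared area or edge), so areas and boundary lengths simply add and each stays a separate island — area = 169.50 mm². At z = 14.7: the cube (footprint 16.5×5.5) is included at this height (area 90.75 mm²); the cube at (10.5, -2) is absent (z outside [15, 36]); the cube at (14.5, -3.5) does not reach this height (z outside [18.5, 29.5]); the cube at (-3, 13) does not reach this height (z outside [0.5, 5]); Taking the union: only the 16.5×5.5 cube is present, so the union is just that shape — area = 90.75 mm². Checking containment: the cross-section at z = 14.7 is a subset of the cross-section at z = 4.8.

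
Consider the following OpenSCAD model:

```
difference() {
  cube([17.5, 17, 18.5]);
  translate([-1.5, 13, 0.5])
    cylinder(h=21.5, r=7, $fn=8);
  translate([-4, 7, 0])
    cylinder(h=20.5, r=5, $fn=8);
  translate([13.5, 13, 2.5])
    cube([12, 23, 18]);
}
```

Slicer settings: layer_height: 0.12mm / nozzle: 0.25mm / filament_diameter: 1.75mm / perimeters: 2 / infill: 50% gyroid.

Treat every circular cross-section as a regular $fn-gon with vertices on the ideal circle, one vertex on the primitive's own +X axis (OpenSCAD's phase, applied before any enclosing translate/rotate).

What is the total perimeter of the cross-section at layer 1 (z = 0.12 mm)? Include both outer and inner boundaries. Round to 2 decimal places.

At z = 0.12 mm: the cube is present — its section is the full 17.5×17 rectangle (perimeter 69.00 mm); the cylinder at (-1.5, 13) is absent (z outside [0.5, 22]); the cylinder at (-4, 7): section is a regular 8-gon, circumradius r=5 (perimeter = 2·8·5.000·sin(180°/8) = 30.61 mm); the cube at (13.5, 13) is absent (z outside [2.5, 20.5]); Taking the first minus the rest: starting from the 17.5×17 cube, the r=5 cylinder at (-4, 7) partially overlaps it — only the 2.41 mm² overlap (of its 70.71 mm²) is removed, clipping the outline — boundary = 69.40 mm. Overall, the cross-section is a single solid region. Total boundary length (outer) = 69.40 mm.

69.40 mm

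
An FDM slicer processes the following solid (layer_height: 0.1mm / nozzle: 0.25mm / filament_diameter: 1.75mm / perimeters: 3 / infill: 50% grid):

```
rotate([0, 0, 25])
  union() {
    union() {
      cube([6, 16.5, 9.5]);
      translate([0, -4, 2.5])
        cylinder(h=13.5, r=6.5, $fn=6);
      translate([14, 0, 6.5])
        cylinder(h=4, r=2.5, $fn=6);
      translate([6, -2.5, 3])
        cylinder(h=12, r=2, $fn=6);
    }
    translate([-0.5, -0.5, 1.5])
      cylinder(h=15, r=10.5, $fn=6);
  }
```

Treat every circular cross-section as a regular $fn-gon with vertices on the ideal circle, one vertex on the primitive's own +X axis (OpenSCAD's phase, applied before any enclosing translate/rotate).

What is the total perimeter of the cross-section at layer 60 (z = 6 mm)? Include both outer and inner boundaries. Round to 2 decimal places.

79.77 mm

At z = 6 mm: the 6×16.5 cube contributes its full rectangle (perimeter 45.00 mm); the r=6.5 cylinder at (0, -4) gives a regular 6-gon of circumradius 6.5 (constant along its height) (perimeter = 2·6·6.500·sin(180°/6) = 39.00 mm); the cylinder at (14, 0) does not reach this height (z outside [6.5, 10.5]); the r=2 cylinder at (6, -2.5) gives a regular 6-gon of circumradius 2 (constant along its height) (perimeter = 2·6·2.000·sin(180°/6) = 12.00 mm); Combining (union): the regions partially overlap (shared area 10.02 mm²), so the edge portions inside another operand are dropped and the merged outline is re-measured after clipping — boundary = 76.42 mm; the r=10.5 cylinder at (-0.5, -0.5) contributes a regular 6-gon of circumradius 10.5 (perimeter = 2·6·10.500·sin(180°/6) = 63.00 mm); Merging all regions: the regions partially overlap (shared area 160.12 mm²), so the edge portions inside another operand are dropped and the merged outline is re-measured after clipping — boundary = 79.77 mm; (rotated 25° about Z; rotation is an isometry so areas/perimeters/island counts are preserved). Overall, the cross-section is a single solid region. Total boundary length (outer) = 79.77 mm.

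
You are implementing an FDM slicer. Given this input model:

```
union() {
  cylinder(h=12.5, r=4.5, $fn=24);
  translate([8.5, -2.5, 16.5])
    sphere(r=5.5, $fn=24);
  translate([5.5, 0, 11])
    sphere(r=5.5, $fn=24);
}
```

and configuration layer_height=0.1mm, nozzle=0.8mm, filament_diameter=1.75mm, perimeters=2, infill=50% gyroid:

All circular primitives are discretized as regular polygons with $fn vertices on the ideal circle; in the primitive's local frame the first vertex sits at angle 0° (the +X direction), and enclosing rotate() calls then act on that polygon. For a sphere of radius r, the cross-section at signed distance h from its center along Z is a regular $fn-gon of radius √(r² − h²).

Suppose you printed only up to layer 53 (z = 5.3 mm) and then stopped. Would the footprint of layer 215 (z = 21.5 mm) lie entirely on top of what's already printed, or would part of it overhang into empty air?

part overhangs

Compare the two slices. At z = 5.3: the cylinder: section is a regular 24-gon, circumradius r=4.5 (area = (24/2)·4.500²·sin(360°/24) = 62.89 mm²); the sphere at (8.5, -2.5) does not reach this height (|z−center|=11.200 > r=5.5); the sphere at (5.5, 0) is not intersected at this z (|z−center|=5.700 > r=5.5); Taking the union: only the r=4.5 cylinder is present, so the union is just that shape — area = 62.89 mm². At z = 21.5: the cylinder is absent (z outside [0, 12.5]); the sphere at (8.5, -2.5): section is a regular 24-gon, circumradius = √(r²−h²) = √(5.5²−5²) = 2.291 (area = (24/2)·2.291²·sin(360°/24) = 16.31 mm²); the sphere at (5.5, 0) does not reach this height (|z−center|=10.500 > r=5.5); Taking the union: only the r=5.5 sphere at (8.5, -2.5) is present, so the union is just that shape — area = 16.31 mm². Checking containment: at z = 21.5 the cross-section extends beyond the z = 5.3 cross-section by about 16.31 mm².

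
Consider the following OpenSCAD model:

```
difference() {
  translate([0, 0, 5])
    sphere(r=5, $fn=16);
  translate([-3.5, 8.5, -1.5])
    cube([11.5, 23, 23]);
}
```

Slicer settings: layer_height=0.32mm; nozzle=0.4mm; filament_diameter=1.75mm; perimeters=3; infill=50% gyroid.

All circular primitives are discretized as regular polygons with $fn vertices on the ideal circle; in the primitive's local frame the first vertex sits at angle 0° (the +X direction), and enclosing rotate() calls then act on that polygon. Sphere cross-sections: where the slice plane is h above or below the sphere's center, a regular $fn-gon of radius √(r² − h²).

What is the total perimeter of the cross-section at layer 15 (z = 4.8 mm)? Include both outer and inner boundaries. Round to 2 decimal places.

At z = 4.8 mm: the r=5 sphere contributes a regular 16-gon of circumradius √(5²−0.2²) = 4.996 (perimeter = 2·16·4.996·sin(180°/16) = 31.19 mm); the cube at (-3.5, 8.5) (footprint 11.5×23) is included at this height (perimeter 69.00 mm); Subtracting the remaining from the first: starting from the r=5 sphere, the 11.5×23 cube at (-3.5, 8.5) misses the remaining region (no effect) — boundary = 31.19 mm. Overall, the cross-section is a single solid region. Total boundary length (outer) = 31.19 mm.

31.19 mm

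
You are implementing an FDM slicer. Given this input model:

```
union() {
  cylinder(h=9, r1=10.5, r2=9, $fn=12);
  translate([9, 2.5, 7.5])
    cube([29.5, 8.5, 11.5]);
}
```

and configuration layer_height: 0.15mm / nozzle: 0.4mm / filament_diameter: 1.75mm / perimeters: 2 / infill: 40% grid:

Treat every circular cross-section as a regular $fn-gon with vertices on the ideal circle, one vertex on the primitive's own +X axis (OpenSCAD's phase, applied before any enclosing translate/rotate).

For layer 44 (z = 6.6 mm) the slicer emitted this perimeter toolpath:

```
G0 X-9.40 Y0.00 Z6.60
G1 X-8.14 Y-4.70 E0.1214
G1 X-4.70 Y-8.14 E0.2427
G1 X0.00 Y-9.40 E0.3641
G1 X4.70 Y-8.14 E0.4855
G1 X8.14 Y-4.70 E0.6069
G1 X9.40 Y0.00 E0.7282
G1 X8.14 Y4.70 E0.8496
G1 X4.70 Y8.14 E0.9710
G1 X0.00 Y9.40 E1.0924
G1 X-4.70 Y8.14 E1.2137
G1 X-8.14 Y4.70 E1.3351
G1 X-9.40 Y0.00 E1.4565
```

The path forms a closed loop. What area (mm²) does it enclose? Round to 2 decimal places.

Apply the shoelace formula to the sequence of (X, Y) vertices; enclosed area = 265.06 mm².

265.06 mm²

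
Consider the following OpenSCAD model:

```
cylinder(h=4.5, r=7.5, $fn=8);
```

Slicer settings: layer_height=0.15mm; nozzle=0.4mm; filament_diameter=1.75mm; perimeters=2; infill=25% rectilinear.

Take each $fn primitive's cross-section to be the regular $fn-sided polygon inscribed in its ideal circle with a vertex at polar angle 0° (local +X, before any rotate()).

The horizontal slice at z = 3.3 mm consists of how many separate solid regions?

1

At z = 3.3 mm: the r=7.5 cylinder gives a regular 8-gon of circumradius 7.5 (constant along its height). The result has 1 disconnected region.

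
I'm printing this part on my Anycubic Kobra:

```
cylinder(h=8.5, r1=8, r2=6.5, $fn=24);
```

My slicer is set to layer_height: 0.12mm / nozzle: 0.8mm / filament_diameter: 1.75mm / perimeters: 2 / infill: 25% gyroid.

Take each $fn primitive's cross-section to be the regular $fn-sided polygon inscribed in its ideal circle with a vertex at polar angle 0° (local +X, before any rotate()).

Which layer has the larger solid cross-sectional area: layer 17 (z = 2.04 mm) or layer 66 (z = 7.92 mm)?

Layer 17 (z = 2.04): the cone (r1=8→r2=6.5) has section circumradius 7.640 here — a regular 24-gon (area = (24/2)·7.640²·sin(360°/24) = 181.29 mm²). So its area = 181.29 mm². Layer 66 (z = 7.92): the cone contributes a regular 24-gon of circumradius 6.602 (interpolated between r1=8 and r2=6.5 at t=0.932) (area = (24/2)·6.602²·sin(360°/24) = 135.39 mm²). So its area = 135.39 mm². Layer 17 is larger (181.29 vs 135.39 mm²).

layer 17 (z = 2.04 mm)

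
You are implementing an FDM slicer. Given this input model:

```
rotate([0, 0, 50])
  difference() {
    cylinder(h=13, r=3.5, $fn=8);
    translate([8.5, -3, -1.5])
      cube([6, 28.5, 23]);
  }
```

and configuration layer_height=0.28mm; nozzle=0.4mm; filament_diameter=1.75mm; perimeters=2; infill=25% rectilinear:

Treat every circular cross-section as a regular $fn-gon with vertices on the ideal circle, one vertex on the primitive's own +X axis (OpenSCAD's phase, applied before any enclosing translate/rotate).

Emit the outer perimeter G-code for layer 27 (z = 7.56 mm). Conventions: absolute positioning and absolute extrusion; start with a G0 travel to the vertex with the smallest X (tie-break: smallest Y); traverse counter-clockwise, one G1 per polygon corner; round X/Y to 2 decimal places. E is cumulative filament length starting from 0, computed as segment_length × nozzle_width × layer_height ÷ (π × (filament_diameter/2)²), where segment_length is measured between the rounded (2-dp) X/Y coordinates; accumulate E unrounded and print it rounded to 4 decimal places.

G0 X-3.49 Y-0.31 Z7.56
G1 X-2.25 Y-2.68 E0.1245
G1 X0.31 Y-3.49 E0.2496
G1 X2.68 Y-2.25 E0.3741
G1 X3.49 Y0.31 E0.4992
G1 X2.25 Y2.68 E0.6237
G1 X-0.31 Y3.49 E0.7487
G1 X-2.68 Y2.25 E0.8733
G1 X-3.49 Y-0.31 E0.9983

At z = 7.56 mm: the r=3.5 cylinder contributes a regular 8-gon of circumradius 3.5; the cube at (8.5, -3) (footprint 6×28.5) is included at this height; After the difference (first − rest): starting from the r=3.5 cylinder, the 6×28.5 cube at (8.5, -3) misses the remaining region (no effect) — 1 connected region; (rotated 50° about Z; rotation is an isometry so areas/perimeters/island counts are preserved). The outline is a single polygon with 8 vertices. Extrusion per mm of travel: 0.4 × 0.28 / (π × 0.875²) = 0.046564. Accumulating E over each segment gives final E = 0.9983.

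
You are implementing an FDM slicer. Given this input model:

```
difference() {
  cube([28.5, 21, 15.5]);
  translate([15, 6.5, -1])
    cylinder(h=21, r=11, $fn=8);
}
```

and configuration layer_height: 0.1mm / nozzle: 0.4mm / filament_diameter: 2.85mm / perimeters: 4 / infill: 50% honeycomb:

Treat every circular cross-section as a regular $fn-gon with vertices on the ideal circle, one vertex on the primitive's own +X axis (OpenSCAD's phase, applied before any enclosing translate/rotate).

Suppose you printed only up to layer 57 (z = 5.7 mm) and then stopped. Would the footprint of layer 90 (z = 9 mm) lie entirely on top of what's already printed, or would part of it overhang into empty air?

entirely on top

Compare the two slices. At z = 5.7: the cube is present — its section is the full 28.5×21 rectangle (area 598.50 mm²); the r=11 cylinder at (15, 6.5) gives a regular 8-gon of circumradius 11 (constant along its height) (area = (8/2)·11.000²·sin(360°/8) = 342.24 mm²); Subtracting the remaining from the first: starting from the 28.5×21 cube (598.50 mm²), the r=11 cylinder at (15, 6.5) partially overlaps it — only the 296.62 mm² overlap (of its 342.24 mm²) is removed, clipping the outline — area = 301.88 mm². At z = 9: the 28.5×21 cube contributes its full rectangle (area 598.50 mm²); the cylinder at (15, 6.5): section is a regular 8-gon, circumradius r=11 (area = (8/2)·11.000²·sin(360°/8) = 342.24 mm²); Taking the first minus the rest: starting from the 28.5×21 cube (598.50 mm²), the r=11 cylinder at (15, 6.5) partially overlaps it — only the 296.62 mm² overlap (of its 342.24 mm²) is removed, clipping the outline — area = 301.88 mm². Checking containment: the cross-section at z = 9 is a subset of the cross-section at z = 5.7.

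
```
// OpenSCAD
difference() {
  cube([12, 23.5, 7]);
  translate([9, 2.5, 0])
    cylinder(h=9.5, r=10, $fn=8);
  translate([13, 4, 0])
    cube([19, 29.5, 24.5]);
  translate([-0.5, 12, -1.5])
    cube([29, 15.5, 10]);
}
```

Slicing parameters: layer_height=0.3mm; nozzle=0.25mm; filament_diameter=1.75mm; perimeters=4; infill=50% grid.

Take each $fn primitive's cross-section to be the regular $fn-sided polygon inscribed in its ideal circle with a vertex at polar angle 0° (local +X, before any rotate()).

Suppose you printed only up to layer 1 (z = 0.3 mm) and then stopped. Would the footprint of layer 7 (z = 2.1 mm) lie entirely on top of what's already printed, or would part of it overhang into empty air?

Compare the two slices. At z = 0.3: the cube is present — its section is the full 12×23.5 rectangle (area 282.00 mm²); the cylinder at (9, 2.5): section is a regular 8-gon, circumradius r=10 (area = (8/2)·10.000²·sin(360°/8) = 282.84 mm²); the cube at (13, 4) (footprint 19×29.5) is included at this height (area 560.50 mm²); the cube at (-0.5, 12) (footprint 29×15.5) is included at this height (area 449.50 mm²); Taking the first minus the rest: starting from the 12×23.5 cube (282.00 mm²), the r=10 cylinder at (9, 2.5) partially overlaps it — only the 127.64 mm² overlap (of its 282.84 mm²) is removed, clipping the outline; the 19×29.5 cube at (13, 4) misses the remaining region (no effect); the 29×15.5 cube at (-0.5, 12) partially overlaps it — only the 137.40 mm² overlap (of its 449.50 mm²) is removed, clipping the outline — area = 16.97 mm². At z = 2.1: the cube is present — its section is the full 12×23.5 rectangle (area 282.00 mm²); the r=10 cylinder at (9, 2.5) contributes a regular 8-gon of circumradius 10 (area = (8/2)·10.000²·sin(360°/8) = 282.84 mm²); the cube at (13, 4) (footprint 19×29.5) is included at this height (area 560.50 mm²); the cube at (-0.5, 12) is present — its section is the full 29×15.5 rectangle (area 449.50 mm²); Subtracting the remaining from the first: starting from the 12×23.5 cube (282.00 mm²), the r=10 cylinder at (9, 2.5) partially overlaps it — only the 127.64 mm² overlap (of its 282.84 mm²) is removed, clipping the outline; the 19×29.5 cube at (13, 4) misses the remaining region (no effect); the 29×15.5 cube at (-0.5, 12) partially overlaps it — only the 137.40 mm² overlap (of its 449.50 mm²) is removed, clipping the outline — area = 16.97 mm². Checking containment: the cross-section at z = 2.1 is a subset of the cross-section at z = 0.3.

entirely on top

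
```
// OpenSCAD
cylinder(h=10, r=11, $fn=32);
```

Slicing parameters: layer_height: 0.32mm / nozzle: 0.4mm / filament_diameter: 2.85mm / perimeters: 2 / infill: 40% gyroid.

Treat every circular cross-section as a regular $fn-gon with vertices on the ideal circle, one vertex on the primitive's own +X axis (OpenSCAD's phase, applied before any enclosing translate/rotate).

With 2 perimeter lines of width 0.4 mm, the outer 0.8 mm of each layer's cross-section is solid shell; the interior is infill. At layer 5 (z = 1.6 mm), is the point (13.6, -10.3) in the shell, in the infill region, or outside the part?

At z = 1.6 mm: the r=11 cylinder gives a regular 32-gon of circumradius 11 (constant along its height). Overall, the cross-section is a single solid region. The nearest boundary edge runs (7.78, -7.78)→(9.15, -6.11); distance from the point to it = 6.10 mm. The point is not inside any of the regions above, so it lies outside the cross-section (6.10 mm from the nearest boundary).

outside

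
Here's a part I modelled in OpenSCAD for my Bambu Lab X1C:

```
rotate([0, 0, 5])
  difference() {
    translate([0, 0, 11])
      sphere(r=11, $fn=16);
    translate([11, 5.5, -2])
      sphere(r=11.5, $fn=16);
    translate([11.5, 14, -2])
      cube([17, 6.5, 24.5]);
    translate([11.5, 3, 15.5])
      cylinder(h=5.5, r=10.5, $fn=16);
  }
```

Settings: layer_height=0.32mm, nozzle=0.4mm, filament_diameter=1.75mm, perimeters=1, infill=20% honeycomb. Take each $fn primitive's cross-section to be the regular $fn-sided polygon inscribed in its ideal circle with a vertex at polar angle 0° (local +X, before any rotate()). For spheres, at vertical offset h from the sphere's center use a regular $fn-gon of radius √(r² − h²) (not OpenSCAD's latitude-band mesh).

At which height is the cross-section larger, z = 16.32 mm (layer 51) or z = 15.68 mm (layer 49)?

Layer 51 (z = 16.32): the r=11 sphere slices to a regular 16-gon of circumradius 9.628 (√(r²−h²) with h=5.32 from center) (area = (16/2)·9.628²·sin(360°/16) = 283.79 mm²); the sphere at (11, 5.5) is absent (|z−center|=18.320 > r=11.5); the cube at (11.5, 14) (footprint 17×6.5) is included at this height (area 110.50 mm²); the r=10.5 cylinder at (11.5, 3) contributes a regular 16-gon of circumradius 10.5 (area = (16/2)·10.500²·sin(360°/16) = 337.53 mm²); Subtracting the remaining from the first: starting from the r=11 sphere (283.79 mm²), the 17×6.5 cube at (11.5, 14) misses the remaining region (no effect); the r=10.5 cylinder at (11.5, 3) partially overlaps it — only the 88.67 mm² overlap (of its 337.53 mm²) is removed, clipping the outline — area = 195.12 mm²; (whole slice rotated 5° about Z — lengths, areas and connectivity unchanged). So its area = 195.12 mm². Layer 49 (z = 15.68): the r=11 sphere contributes a regular 16-gon of circumradius √(11²−4.68²) = 9.955 (area = (16/2)·9.955²·sin(360°/16) = 303.38 mm²); the sphere at (11, 5.5) is not intersected at this z (|z−center|=17.680 > r=11.5); the 17×6.5 cube at (11.5, 14) contributes its full rectangle (area 110.50 mm²); the r=10.5 cylinder at (11.5, 3) gives a regular 16-gon of circumradius 10.5 (constant along its height) (area = (16/2)·10.500²·sin(360°/16) = 337.53 mm²); Subtracting the remaining from the first: starting from the r=11 sphere (303.38 mm²), the 17×6.5 cube at (11.5, 14) misses the remaining region (no effect); the r=10.5 cylinder at (11.5, 3) partially overlaps it — only the 94.81 mm² overlap (of its 337.53 mm²) is removed, clipping the outline — area = 208.58 mm²; (whole slice rotated 5° about Z — lengths, areas and connectivity unchanged). So its area = 208.58 mm². Layer 49 is larger (208.58 vs 195.12 mm²).

layer 49 (z = 15.68 mm)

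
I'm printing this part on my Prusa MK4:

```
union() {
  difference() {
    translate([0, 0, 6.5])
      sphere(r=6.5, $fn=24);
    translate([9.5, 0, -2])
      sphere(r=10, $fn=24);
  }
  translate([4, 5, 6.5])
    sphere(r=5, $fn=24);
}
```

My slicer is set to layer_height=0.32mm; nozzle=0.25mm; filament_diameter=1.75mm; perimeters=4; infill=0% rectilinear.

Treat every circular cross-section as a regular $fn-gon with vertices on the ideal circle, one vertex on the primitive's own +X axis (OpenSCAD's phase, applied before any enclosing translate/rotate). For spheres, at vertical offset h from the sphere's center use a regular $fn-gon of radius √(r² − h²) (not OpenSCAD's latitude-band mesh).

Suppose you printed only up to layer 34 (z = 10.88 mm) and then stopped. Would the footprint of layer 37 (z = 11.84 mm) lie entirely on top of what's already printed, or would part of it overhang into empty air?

entirely on top

Compare the two slices. At z = 10.88: the r=6.5 sphere slices to a regular 24-gon of circumradius 4.803 (√(r²−h²) with h=4.38 from center) (area = (24/2)·4.803²·sin(360°/24) = 71.64 mm²); the sphere at (9.5, 0) is not intersected at this z (|z−center|=12.880 > r=10); After the difference (first − rest): none of the subtracted shapes is present at this height, so the r=6.5 sphere is unchanged — area = 71.64 mm²; the r=5 sphere at (4, 5) slices to a regular 24-gon of circumradius 2.412 (√(r²−h²) with h=4.38 from center) (area = (24/2)·2.412²·sin(360°/24) = 18.06 mm²); Combining (union): the regions partially overlap — summed areas 89.70 mm² minus the doubly-counted overlap 1.56 mm² gives 88.14 mm² — area = 88.14 mm². At z = 11.84: the r=6.5 sphere contributes a regular 24-gon of circumradius √(6.5²−5.34²) = 3.706 (area = (24/2)·3.706²·sin(360°/24) = 42.66 mm²); the sphere at (9.5, 0) does not reach this height (|z−center|=13.840 > r=10); Subtracting the remaining from the first: none of the subtracted shapes is present at this height, so the r=6.5 sphere is unchanged — area = 42.66 mm²; the sphere at (4, 5) is not intersected at this z (|z−center|=5.340 > r=5); Merging all regions: only that combined region is present, so the union is just that shape — area = 42.66 mm². Checking containment: the cross-section at z = 11.84 is a subset of the cross-section at z = 10.88.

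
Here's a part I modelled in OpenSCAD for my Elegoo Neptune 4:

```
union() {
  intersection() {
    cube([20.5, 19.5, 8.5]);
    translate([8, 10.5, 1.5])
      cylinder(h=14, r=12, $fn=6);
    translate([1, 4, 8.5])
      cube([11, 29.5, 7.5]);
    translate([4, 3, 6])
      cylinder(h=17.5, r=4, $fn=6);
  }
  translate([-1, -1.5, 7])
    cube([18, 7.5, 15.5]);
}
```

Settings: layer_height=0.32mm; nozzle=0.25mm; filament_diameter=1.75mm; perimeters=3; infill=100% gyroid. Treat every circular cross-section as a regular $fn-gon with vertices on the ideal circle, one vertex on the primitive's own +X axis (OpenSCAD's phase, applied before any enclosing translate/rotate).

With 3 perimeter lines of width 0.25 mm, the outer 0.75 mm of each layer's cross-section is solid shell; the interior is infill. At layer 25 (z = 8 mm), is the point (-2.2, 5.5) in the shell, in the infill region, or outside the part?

At z = 8 mm: the cube (footprint 20.5×19.5) is included at this height; the r=12 cylinder at (8, 10.5) gives a regular 6-gon of circumradius 12 (constant along its height); the cube at (1, 4) does not reach this height (z outside [8.5, 16]); the cylinder at (4, 3): section is a regular 6-gon, circumradius r=4; Taking the intersection: at least one operand is absent at this height, so nothing remains; the 18×7.5 cube at (-1, -1.5) contributes its full rectangle; Combining (union): only the 18×7.5 cube at (-1, -1.5) is present, so the union is just that shape — 1 connected region. Overall, the cross-section is a single solid region. The nearest boundary edge runs (-1.00, 6.00)→(-1.00, -1.50); distance from the point to it = 1.20 mm. The point is not inside any of the regions above, so it lies outside the cross-section (1.20 mm from the nearest boundary).

outside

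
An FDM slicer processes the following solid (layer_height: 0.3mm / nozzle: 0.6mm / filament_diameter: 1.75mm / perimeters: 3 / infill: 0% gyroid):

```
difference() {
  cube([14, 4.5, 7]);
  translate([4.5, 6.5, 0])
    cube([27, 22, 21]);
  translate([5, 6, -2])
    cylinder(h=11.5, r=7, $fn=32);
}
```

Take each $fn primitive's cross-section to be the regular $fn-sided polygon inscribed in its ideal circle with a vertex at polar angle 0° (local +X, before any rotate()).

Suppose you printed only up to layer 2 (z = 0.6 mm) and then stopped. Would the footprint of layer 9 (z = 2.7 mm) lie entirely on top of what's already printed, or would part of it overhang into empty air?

Compare the two slices. At z = 0.6: the 14×4.5 cube contributes its full rectangle (area 63.00 mm²); the cube at (4.5, 6.5) (footprint 27×22) is included at this height (area 594.00 mm²); the cylinder at (5, 6): section is a regular 32-gon, circumradius r=7 (area = (32/2)·7.000²·sin(360°/32) = 152.95 mm²); Taking the first minus the rest: starting from the 14×4.5 cube (63.00 mm²), the 27×22 cube at (4.5, 6.5) misses the remaining region (no effect); the r=7 cylinder at (5, 6) partially overlaps it — only the 47.26 mm² overlap (of its 152.95 mm²) is removed, clipping the outline — area = 15.74 mm². At z = 2.7: the cube (footprint 14×4.5) is included at this height (area 63.00 mm²); the cube at (4.5, 6.5) is present — its section is the full 27×22 rectangle (area 594.00 mm²); the r=7 cylinder at (5, 6) contributes a regular 32-gon of circumradius 7 (area = (32/2)·7.000²·sin(360°/32) = 152.95 mm²); Taking the first minus the rest: starting from the 14×4.5 cube (63.00 mm²), the 27×22 cube at (4.5, 6.5) misses the remaining region (no effect); the r=7 cylinder at (5, 6) partially overlaps it — only the 47.26 mm² overlap (of its 152.95 mm²) is removed, clipping the outline — area = 15.74 mm². Checking containment: the cross-section at z = 2.7 is a subset of the cross-section at z = 0.6.

entirely on top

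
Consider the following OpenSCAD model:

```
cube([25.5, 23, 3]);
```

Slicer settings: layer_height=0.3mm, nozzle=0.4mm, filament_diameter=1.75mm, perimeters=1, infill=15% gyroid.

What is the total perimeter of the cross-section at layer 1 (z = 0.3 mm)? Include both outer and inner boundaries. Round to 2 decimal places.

At z = 0.3 mm: the cube (footprint 25.5×23) is included at this height (perimeter 97.00 mm). Overall, the cross-section is a single solid region. Total boundary length (outer) = 97.00 mm.

97.00 mm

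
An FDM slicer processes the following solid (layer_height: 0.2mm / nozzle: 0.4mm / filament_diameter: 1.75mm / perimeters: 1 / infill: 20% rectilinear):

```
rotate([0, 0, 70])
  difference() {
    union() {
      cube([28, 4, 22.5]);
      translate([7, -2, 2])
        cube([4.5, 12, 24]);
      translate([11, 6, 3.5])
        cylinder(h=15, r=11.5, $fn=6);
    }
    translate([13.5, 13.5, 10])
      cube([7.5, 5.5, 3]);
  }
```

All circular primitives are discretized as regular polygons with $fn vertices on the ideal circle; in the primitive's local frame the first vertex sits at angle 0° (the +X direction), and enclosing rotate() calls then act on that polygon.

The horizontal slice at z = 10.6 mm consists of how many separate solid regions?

1

At z = 10.6 mm: the cube (footprint 28×4) is included at this height; the cube at (7, -2) is present — its section is the full 4.5×12 rectangle; the cylinder at (11, 6): section is a regular 6-gon, circumradius r=11.5; Combining (union): the regions partially overlap (shared area 127.52 mm²), so overlapping operands fuse into one piece — 1 connected region; the cube at (13.5, 13.5) (footprint 7.5×5.5) is included at this height; Taking the first minus the rest: starting from that combined region, the 7.5×5.5 cube at (13.5, 13.5) partially overlaps it — only the 9.74 mm² overlap (of its 41.25 mm²) is removed, clipping the outline — 1 connected region; (whole slice rotated 70° about Z — lengths, areas and connectivity unchanged). The result has 1 disconnected region.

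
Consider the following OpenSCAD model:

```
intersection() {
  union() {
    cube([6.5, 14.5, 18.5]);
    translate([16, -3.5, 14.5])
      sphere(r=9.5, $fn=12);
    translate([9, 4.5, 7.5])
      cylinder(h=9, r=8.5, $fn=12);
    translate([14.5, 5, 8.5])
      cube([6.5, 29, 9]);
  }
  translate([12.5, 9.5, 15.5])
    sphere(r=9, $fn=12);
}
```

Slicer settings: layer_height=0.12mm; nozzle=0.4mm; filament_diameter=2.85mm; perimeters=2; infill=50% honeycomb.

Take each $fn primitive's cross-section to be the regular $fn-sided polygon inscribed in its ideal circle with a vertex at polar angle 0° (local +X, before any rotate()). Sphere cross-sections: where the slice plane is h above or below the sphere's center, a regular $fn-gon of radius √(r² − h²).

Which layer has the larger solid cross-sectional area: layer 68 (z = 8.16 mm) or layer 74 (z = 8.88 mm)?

Layer 68 (z = 8.16): the cube is present — its section is the full 6.5×14.5 rectangle (area 94.25 mm²); the r=9.5 sphere at (16, -3.5) contributes a regular 12-gon of circumradius √(9.5²−6.34²) = 7.075 (area = (12/2)·7.075²·sin(360°/12) = 150.16 mm²); the cylinder at (9, 4.5): section is a regular 12-gon, circumradius r=8.5 (area = (12/2)·8.500²·sin(360°/12) = 216.75 mm²); the cube at (14.5, 5) does not reach this height (z outside [8.5, 17.5]); Taking the union: the regions partially overlap — summed areas 461.16 mm² minus the doubly-counted overlap 92.30 mm² gives 368.86 mm² — area = 368.86 mm²; the r=9 sphere at (12.5, 9.5) slices to a regular 12-gon of circumradius 5.208 (√(r²−h²) with h=7.34 from center) (area = (12/2)·5.208²·sin(360°/12) = 81.37 mm²); Keeping only the common overlap: the r=9 sphere at (12.5, 9.5) partially overlaps that combined region; clipping to the common part keeps 57.54 mm² — area = 57.54 mm². So its area = 57.54 mm². Layer 74 (z = 8.88): the cube (footprint 6.5×14.5) is included at this height (area 94.25 mm²); the sphere at (16, -3.5): section is a regular 12-gon, circumradius = √(r²−h²) = √(9.5²−5.62²) = 7.659 (area = (12/2)·7.659²·sin(360°/12) = 176.00 mm²); the r=8.5 cylinder at (9, 4.5) contributes a regular 12-gon of circumradius 8.5 (area = (12/2)·8.500²·sin(360°/12) = 216.75 mm²); the cube at (14.5, 5) (footprint 6.5×29) is included at this height (area 188.50 mm²); Taking the union: the regions partially overlap — summed areas 675.50 mm² minus the doubly-counted overlap 110.33 mm² gives 565.16 mm² — area = 565.16 mm²; the r=9 sphere at (12.5, 9.5) contributes a regular 12-gon of circumradius √(9²−6.62²) = 6.097 (area = (12/2)·6.097²·sin(360°/12) = 111.53 mm²); Keeping only the common overlap: the r=9 sphere at (12.5, 9.5) partially overlaps the result so far; clipping to the common part keeps 93.66 mm² — area = 93.66 mm². So its area = 93.66 mm². Layer 74 is larger (93.66 vs 57.54 mm²).

layer 74 (z = 8.88 mm)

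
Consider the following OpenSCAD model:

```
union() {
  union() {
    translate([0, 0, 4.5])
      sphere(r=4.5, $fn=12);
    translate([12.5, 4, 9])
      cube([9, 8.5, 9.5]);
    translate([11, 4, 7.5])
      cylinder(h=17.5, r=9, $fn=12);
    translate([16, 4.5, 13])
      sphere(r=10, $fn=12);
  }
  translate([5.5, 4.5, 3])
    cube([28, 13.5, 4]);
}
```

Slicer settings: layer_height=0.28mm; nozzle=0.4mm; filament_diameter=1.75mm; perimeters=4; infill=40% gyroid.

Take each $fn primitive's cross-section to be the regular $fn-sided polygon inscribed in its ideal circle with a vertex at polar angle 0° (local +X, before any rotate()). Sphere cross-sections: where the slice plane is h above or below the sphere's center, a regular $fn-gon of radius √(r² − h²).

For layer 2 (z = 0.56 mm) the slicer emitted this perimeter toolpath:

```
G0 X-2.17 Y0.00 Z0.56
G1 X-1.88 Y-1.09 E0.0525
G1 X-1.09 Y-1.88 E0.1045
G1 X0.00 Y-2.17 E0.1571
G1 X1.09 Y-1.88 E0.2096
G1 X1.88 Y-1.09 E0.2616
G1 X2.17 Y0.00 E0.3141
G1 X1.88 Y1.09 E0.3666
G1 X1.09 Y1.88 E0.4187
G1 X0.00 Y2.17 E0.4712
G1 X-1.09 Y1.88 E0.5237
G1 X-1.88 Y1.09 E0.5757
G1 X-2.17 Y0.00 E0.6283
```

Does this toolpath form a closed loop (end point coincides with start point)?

yes

Start point (G0): (-2.17, 0.00). End point (last G1): the path returns to the start — closed.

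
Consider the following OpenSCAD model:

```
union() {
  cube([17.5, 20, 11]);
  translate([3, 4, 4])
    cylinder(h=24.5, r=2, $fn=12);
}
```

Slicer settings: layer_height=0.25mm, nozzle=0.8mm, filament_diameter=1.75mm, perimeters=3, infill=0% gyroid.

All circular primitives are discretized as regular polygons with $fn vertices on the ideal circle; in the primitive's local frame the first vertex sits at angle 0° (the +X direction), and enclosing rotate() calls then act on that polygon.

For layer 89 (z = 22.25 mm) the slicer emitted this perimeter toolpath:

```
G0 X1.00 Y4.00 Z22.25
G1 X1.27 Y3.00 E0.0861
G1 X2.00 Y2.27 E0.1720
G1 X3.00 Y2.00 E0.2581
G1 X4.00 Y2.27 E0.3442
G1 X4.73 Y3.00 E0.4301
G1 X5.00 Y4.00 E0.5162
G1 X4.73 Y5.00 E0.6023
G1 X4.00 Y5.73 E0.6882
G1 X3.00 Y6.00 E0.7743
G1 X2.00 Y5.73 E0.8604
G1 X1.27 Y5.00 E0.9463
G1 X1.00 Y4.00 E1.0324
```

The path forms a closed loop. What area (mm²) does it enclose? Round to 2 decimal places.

Apply the shoelace formula to the sequence of (X, Y) vertices; enclosed area = 11.99 mm².

11.99 mm²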